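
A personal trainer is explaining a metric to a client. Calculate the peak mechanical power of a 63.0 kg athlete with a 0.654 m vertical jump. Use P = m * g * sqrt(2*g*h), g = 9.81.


First, sqrt(2gh) = sqrt(2 * 9.81 * 0.654)
= sqrt(12.83148) = 3.582106 m/s
Power = 63.0 * 9.81 * 3.582106 = 2213.85 W

2213.85 W


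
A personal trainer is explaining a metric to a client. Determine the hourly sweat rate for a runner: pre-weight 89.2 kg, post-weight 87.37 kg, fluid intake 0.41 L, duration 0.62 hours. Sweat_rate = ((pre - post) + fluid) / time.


Mass lost = 89.2 - 87.37 = 1.83 kg
Add fluid consumed: 1.83 + 0.41 = 2.24 L total sweat
Sweat rate = 2.24 / 0.62 = 3.613 L/h

3.613 L/h


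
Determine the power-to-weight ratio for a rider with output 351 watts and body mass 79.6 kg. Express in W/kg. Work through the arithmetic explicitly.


P/W = 351 / 79.6 = 4.41 W/kg

4.41 W/kg


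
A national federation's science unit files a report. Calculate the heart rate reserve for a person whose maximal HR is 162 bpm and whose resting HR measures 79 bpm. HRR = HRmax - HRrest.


HRmax = 162 bpm
HRrest = 79 bpm
HRR = 162 - 79 = 83 bpm

83 bpm


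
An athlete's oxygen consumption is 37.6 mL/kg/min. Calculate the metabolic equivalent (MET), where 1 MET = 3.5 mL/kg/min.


MET = VO2 / 3.5
= 37.6 / 3.5
= 10.74 METs

10.74 METs


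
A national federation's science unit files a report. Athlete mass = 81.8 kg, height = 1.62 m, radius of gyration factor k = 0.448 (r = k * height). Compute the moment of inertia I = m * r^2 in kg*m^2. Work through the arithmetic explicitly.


r = k * height = 0.448 * 1.62 = 0.72576 m
r^2 = 0.72576^2 = 0.526728
I = 81.8 * 0.526728 = 43.086 kg*m^2

43.086 kg*m^2


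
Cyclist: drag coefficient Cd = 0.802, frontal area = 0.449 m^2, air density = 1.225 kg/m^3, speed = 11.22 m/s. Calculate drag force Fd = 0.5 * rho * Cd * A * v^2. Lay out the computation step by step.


v^2 = 11.22^2 = 125.8884
Fd = 0.5 * 1.225 * 0.802 * 0.449 * 125.8884
= 27.766 N

27.766 N


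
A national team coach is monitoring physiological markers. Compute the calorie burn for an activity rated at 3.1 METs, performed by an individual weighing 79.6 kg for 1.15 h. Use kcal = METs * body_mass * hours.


Product of METs and mass = 3.1 * 79.6 = 246.76
Total kcal = 246.76 * 1.15 = 283.77 kcal

283.77 kcal


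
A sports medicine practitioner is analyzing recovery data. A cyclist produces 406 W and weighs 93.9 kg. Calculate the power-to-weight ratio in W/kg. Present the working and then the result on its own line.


P/W = power / mass
= 406 / 93.9
= 4.324 W/kg

4.324 W/kg


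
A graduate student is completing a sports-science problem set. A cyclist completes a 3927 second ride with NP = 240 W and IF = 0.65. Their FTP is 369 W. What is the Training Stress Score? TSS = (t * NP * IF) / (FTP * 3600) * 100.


t * NP * IF = 3927 * 240 * 0.65 = 612612.0
FTP * 3600 = 1328400
TSS = (612612.0 / 1328400) * 100 = 46.12

46.12 TSS


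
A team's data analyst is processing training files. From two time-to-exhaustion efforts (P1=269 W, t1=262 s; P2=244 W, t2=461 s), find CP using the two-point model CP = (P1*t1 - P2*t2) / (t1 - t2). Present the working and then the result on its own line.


Work in trial 1 = 70478 J
Work in trial 2 = 112484 J
Delta work = -42006 J
Delta time = -199 s
CP = -42006 / -199 = 211.09 W

211.09 W


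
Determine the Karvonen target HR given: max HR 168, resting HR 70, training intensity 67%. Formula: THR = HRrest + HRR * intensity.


HRR = HRmax - HRrest = 168 - 70 = 98
THR = 70 + 98 * 0.67
= 135.66 bpm

135.66 bpm


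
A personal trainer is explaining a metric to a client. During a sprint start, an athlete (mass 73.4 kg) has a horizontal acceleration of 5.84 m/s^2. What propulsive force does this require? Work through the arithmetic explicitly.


Propulsive force = mass * acceleration
= 73.4 kg * 5.84 m/s^2
= 428.66 N

428.66 N


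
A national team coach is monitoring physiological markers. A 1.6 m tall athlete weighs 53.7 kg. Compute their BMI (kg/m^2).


height^2 = 2.56 m^2
BMI = 53.7 / 2.56 = 20.98 kg/m^2

20.98 kg/m^2


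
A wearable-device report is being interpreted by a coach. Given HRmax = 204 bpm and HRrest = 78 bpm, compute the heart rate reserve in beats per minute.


Heart rate reserve = maximum HR minus resting HR
HRR = 204 - 78 = 126 bpm

126 bpm


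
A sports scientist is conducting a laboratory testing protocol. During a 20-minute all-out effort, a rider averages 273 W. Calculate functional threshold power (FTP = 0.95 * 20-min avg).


FTP = 0.95 * 273
= 259.35 W

259.35 W


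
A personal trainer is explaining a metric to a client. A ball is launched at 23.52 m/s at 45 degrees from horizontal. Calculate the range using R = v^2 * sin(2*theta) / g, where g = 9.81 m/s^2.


sin(2 * 45) = sin(90) = 1.0
v^2 = 23.52^2 = 553.1904
R = 553.1904 * 1.0 / 9.81
= 56.39 m

56.39 m


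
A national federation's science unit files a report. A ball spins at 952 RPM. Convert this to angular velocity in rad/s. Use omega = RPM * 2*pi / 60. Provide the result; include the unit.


omega = 952 * 2 * pi / 60
= 952 * 6.28318531 / 60
= 5981.592 / 60
= 99.693 rad/s

99.693 rad/s


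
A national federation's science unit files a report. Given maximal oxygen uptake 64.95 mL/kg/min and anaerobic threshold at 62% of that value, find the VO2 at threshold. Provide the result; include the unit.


Percentage as decimal = 0.62
VO2 at AT = 64.95 * 0.62 = 40.27 mL/kg/min

40.27 mL/kg/min


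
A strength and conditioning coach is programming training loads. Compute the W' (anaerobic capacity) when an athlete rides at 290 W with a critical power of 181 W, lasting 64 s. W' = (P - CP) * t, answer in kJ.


Above-CP power = 109 W
Duration = 64 s
W' = 109 * 64 = 6976 J
Convert: 6976 / 1000 = 6.976 kJ

6.976 kJ


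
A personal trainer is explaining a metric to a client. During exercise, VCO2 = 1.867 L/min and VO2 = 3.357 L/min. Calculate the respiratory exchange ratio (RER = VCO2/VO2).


RER = VCO2 / VO2
= 1.867 / 3.357
= 0.5562

0.5562


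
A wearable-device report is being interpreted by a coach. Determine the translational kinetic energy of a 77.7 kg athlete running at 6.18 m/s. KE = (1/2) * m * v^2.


KE = 0.5 * m * v^2
= 0.5 * 77.7 * 6.18^2
= 0.5 * 77.7 * 38.1924
= 1483.77 J

1483.77 J


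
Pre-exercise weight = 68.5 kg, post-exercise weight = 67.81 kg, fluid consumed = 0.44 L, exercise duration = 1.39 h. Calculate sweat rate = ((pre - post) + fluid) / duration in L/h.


Weight loss = 68.5 - 67.81 = 0.69 kg (approx L)
Total sweat = 0.69 + 0.44 = 1.13 L
Sweat rate = 1.13 / 1.39 = 0.813 L/h

0.813 L/h


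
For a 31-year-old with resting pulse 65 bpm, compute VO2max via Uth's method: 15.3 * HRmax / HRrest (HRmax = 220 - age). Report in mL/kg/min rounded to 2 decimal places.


Step 1: HRmax = 220 - 31 = 189 bpm
Step 2: Ratio = 189 / 65 = 2.9077
Step 3: VO2max = 15.3 * 2.9077 = 44.49 mL/kg/min

44.49 mL/kg/min


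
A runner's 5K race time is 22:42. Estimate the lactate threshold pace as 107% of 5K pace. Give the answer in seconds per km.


Total race time = 22*60 + 42 = 1362 seconds
5K pace = 1362 / 5 = 272.4 sec/km
LT pace = 272.4 * 1.07 = 291.47 sec/km

291.47 s/km


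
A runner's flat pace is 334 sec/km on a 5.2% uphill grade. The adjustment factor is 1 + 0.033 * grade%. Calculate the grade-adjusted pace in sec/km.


Factor = 1 + 0.033 * 5.2 = 1.1716
Adjusted pace = 334 * 1.1716
= 391.31 sec/km

391.31 s/km


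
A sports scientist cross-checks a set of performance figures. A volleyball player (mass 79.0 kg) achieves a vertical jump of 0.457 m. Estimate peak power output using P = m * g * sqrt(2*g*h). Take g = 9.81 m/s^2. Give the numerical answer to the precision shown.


2 * g * h = 2 * 9.81 * 0.457 = 8.96634
sqrt(8.96634) = 2.994385 m/s
P = 79.0 * 9.81 * 2.994385 = 2320.62 W

2320.62 W


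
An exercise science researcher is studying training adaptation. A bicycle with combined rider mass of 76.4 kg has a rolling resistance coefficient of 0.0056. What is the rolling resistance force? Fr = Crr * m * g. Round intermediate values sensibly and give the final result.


Fr = 0.0056 * 76.4 * 9.81
= 0.42784 * 9.81
= 4.197 N

4.197 N


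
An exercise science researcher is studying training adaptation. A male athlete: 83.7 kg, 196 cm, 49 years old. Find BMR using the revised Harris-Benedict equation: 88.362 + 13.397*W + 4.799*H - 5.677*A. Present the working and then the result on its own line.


Intercept = 88.362
Weight contribution = 13.397 * 83.7 = 1121.3289
Height contribution = 4.799 * 196 = 940.604
Age contribution = 5.677 * 49 = 278.173
BMR = 88.362 + 1121.3289 + 940.604 - 278.173
= 1872.12 kcal/day

1872.12 kcal/day


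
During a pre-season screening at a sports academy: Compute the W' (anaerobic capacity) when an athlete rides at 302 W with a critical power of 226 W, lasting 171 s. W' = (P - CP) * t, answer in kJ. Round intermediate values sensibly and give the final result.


Above-CP power = 76 W
Duration = 171 s
W' = 76 * 171 = 12996 J
Convert: 12996 / 1000 = 12.996 kJ

12.996 kJ


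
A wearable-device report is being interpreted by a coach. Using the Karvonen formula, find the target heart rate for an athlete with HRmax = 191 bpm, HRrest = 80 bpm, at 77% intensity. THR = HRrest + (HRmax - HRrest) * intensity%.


HRR = 191 - 80 = 111
THR = 80 + 111 * 0.77
= 80 + 85.47
= 165.47 bpm

165.47 bpm


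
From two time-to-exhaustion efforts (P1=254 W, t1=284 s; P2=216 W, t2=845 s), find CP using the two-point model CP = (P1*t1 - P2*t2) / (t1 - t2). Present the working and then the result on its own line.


Work in trial 1 = 72136 J
Work in trial 2 = 182520 J
Delta work = -110384 J
Delta time = -561 s
CP = -110384 / -561 = 196.76 W

196.76 W


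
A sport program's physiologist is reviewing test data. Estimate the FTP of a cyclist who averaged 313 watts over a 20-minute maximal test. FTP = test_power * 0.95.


FTP = 313 * 0.95 = 297.35 W

297.35 W


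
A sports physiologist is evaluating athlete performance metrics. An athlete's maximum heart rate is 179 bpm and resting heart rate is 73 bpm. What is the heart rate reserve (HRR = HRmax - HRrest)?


HRR = HRmax - HRrest
= 179 - 73
= 106 bpm

106 bpm


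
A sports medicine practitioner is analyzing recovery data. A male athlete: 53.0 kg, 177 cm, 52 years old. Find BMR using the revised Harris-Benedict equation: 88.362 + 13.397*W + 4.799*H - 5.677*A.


Intercept = 88.362
Weight contribution = 13.397 * 53.0 = 710.041
Height contribution = 4.799 * 177 = 849.423
Age contribution = 5.677 * 52 = 295.204
BMR = 88.362 + 710.041 + 849.423 - 295.204
= 1352.62 kcal/day

1352.62 kcal/day


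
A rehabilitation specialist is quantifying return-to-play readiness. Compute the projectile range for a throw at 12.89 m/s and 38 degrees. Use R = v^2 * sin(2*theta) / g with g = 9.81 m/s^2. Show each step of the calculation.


Two times the angle = 76 degrees
sin(76) = 0.970296
R = 166.1521 * 0.970296 / 9.81 = 16.434 m

16.434 m


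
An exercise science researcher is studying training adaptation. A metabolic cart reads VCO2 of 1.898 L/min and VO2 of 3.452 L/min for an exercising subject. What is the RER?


RER = VCO2 / VO2 = 1.898 / 3.452 = 0.5498

0.5498


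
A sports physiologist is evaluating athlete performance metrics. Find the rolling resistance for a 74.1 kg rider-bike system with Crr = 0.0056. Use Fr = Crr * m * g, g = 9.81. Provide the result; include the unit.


m * g = 74.1 * 9.81 = 726.921 N
Fr = 0.0056 * 726.921 = 4.071 N

4.071 N


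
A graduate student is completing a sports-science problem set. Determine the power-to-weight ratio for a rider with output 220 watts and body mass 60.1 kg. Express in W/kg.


P/W = 220 / 60.1 = 3.661 W/kg

3.661 W/kg


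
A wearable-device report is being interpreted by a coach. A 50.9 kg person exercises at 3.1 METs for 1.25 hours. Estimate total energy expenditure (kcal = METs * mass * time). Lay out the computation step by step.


Energy = METs * mass(kg) * time(h)
= 3.1 * 50.9 * 1.25
= 197.24 kcal

197.24 kcal


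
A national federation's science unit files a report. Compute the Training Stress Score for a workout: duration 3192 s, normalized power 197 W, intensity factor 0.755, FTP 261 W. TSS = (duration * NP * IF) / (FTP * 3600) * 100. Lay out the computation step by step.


Product = 3192 * 197 * 0.755 = 474762.12
Base = 261 * 3600 = 939600
TSS = 474762.12 / 939600 * 100 = 50.53

50.53 TSS


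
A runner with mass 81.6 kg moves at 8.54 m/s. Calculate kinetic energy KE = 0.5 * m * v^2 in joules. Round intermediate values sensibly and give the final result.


v^2 = 8.54^2 = 72.9316
KE = 0.5 * 81.6 * 72.9316
= 2975.61 J

2975.61 J


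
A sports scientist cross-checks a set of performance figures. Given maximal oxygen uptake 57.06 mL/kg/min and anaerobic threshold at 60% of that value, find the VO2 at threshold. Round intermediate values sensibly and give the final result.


Percentage as decimal = 0.6
VO2 at AT = 57.06 * 0.6 = 34.24 mL/kg/min

34.24 mL/kg/min


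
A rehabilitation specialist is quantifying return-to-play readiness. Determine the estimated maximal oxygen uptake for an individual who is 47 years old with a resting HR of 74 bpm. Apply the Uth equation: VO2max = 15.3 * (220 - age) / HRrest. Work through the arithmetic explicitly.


HRmax = 220 - 47 = 173
VO2max = 15.3 * (173 / 74)
= 15.3 * 2.3378
= 35.77 mL/kg/min

35.77 mL/kg/min


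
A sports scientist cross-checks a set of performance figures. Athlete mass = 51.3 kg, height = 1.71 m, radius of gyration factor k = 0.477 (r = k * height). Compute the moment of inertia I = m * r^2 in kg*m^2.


r = k * height = 0.477 * 1.71 = 0.81567 m
r^2 = 0.81567^2 = 0.665318
I = 51.3 * 0.665318 = 34.131 kg*m^2

34.131 kg*m^2


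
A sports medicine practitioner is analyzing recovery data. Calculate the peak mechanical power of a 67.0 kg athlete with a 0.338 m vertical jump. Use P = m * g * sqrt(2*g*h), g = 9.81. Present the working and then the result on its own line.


First, sqrt(2gh) = sqrt(2 * 9.81 * 0.338)
= sqrt(6.63156) = 2.575182 m/s
Power = 67.0 * 9.81 * 2.575182 = 1692.59 W

1692.59 W


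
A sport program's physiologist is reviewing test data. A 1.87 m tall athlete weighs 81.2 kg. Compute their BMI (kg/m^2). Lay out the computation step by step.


height^2 = 3.4969 m^2
BMI = 81.2 / 3.4969 = 23.22 kg/m^2

23.22 kg/m^2


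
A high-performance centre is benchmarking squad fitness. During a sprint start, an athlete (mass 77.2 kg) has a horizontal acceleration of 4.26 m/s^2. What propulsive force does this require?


Propulsive force = mass * acceleration
= 77.2 kg * 4.26 m/s^2
= 328.87 N

328.87 N


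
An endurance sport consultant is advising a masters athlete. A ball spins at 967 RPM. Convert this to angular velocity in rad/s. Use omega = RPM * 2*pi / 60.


omega = 967 * 2 * pi / 60
= 967 * 6.28318531 / 60
= 6075.84 / 60
= 101.264 rad/s

101.264 rad/s


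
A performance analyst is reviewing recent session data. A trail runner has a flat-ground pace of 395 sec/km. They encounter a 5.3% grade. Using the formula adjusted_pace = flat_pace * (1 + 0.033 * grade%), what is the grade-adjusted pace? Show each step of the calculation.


Grade factor = 1 + 0.033 * 5.3 = 1.1749
Adjusted = 395 * 1.1749 = 464.09 sec/km

464.09 s/km


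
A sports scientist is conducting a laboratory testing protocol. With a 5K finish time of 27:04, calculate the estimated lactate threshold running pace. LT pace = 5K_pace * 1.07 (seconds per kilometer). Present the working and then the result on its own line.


Race duration = 1624 s for 5 km
Average pace = 1624 / 5 = 324.8 s/km
LT pace = 324.8 * 1.07
= 347.54 s/km

347.54 s/km


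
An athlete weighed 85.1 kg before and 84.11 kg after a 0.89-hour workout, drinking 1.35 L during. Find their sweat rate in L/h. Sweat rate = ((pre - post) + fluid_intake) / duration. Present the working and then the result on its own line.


Body mass change = 0.99 kg
Total sweat loss = 0.99 + 1.35 = 2.34 L
Rate = 2.34 / 0.89 = 2.629 L/h

2.629 L/h


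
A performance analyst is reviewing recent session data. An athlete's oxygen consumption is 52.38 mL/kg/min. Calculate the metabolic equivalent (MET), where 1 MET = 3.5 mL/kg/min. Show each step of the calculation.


MET = VO2 / 3.5
= 52.38 / 3.5
= 14.97 METs

14.97 METs


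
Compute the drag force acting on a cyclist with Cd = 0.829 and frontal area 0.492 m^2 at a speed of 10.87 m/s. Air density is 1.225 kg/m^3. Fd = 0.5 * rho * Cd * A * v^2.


Step 1: v^2 = 118.1569
Step 2: Fd = 0.5 * 1.225 * 0.829 * 0.492 * 118.1569
= 29.518 N

29.518 N


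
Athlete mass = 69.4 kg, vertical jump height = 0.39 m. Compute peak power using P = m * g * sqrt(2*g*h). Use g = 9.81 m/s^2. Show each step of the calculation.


sqrt(2 * 9.81 * 0.39) = sqrt(7.6518) = 2.766189 m/s
P = 69.4 * 9.81 * 2.766189
= 1883.26 W

1883.26 W


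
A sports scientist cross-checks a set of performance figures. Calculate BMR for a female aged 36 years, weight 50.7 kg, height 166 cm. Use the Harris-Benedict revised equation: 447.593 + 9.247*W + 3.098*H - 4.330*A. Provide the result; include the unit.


Substituting values:
W term = 9.247 * 50.7 = 468.8229
H term = 3.098 * 166 = 514.268
A term = 4.330 * 36 = 155.88
BMR = 1274.8 kcal/day

1274.8 kcal/day


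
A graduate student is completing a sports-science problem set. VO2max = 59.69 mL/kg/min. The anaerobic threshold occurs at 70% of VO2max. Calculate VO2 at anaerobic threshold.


AT fraction = 70 / 100 = 0.7
AT VO2 = 59.69 * 0.7
= 41.78 mL/kg/min

41.78 mL/kg/min


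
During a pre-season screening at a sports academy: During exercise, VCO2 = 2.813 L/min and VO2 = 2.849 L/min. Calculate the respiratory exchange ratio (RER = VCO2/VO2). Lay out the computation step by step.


RER = VCO2 / VO2
= 2.813 / 2.849
= 0.9874

0.9874


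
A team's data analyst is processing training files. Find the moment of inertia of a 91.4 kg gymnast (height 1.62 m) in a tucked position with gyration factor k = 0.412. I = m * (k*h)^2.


Radius of gyration = 0.412 * 1.62 = 0.66744 m
I = 91.4 * 0.66744^2
= 91.4 * 0.445476
= 40.717 kg*m^2

40.717 kg*m^2


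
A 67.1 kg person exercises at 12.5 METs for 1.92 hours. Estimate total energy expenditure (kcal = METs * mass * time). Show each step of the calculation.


Energy = METs * mass(kg) * time(h)
= 12.5 * 67.1 * 1.92
= 1610.4 kcal

1610.4 kcal


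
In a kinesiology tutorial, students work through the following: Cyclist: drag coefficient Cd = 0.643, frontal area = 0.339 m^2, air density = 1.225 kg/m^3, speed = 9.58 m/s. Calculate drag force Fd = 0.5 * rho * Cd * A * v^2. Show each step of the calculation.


v^2 = 9.58^2 = 91.7764
Fd = 0.5 * 1.225 * 0.643 * 0.339 * 91.7764
= 12.253 N

12.253 N


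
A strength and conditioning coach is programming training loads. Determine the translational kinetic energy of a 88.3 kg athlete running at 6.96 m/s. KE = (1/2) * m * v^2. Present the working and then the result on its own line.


KE = 0.5 * m * v^2
= 0.5 * 88.3 * 6.96^2
= 0.5 * 88.3 * 48.4416
= 2138.7 J

2138.7 J


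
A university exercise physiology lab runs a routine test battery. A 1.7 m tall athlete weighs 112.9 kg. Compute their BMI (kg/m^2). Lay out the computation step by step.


height^2 = 2.89 m^2
BMI = 112.9 / 2.89 = 39.07 kg/m^2

39.07 kg/m^2


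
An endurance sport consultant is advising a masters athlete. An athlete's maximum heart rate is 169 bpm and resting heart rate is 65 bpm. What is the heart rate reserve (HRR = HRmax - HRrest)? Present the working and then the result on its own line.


HRR = HRmax - HRrest
= 169 - 65
= 104 bpm

104 bpm


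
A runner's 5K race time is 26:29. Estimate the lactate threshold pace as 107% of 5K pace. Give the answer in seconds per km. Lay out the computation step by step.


Total race time = 26*60 + 29 = 1589 seconds
5K pace = 1589 / 5 = 317.8 sec/km
LT pace = 317.8 * 1.07 = 340.05 sec/km

340.05 s/km


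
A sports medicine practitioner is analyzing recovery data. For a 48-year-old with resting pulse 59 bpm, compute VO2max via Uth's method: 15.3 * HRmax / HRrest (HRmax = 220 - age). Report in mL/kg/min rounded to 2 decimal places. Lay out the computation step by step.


Step 1: HRmax = 220 - 48 = 172 bpm
Step 2: Ratio = 172 / 59 = 2.9153
Step 3: VO2max = 15.3 * 2.9153 = 44.6 mL/kg/min

44.6 mL/kg/min


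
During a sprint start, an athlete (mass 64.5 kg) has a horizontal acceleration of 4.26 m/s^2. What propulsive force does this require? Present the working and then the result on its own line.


Propulsive force = mass * acceleration
= 64.5 kg * 4.26 m/s^2
= 274.77 N

274.77 N


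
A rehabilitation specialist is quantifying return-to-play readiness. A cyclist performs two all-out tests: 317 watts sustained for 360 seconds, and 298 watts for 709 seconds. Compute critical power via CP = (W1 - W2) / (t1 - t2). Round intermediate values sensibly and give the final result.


W1 = P1 * t1 = 317 * 360 = 114120 J
W2 = P2 * t2 = 298 * 709 = 211282 J
CP = (114120 - 211282) / (360 - 709)
= 278.4 W

278.4 W


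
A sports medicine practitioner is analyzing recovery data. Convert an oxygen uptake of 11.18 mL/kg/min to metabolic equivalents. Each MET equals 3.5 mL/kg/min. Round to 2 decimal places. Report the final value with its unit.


One MET = 3.5 mL/kg/min
Number of METs = 11.18 / 3.5
= 3.19 METs

3.19 METs


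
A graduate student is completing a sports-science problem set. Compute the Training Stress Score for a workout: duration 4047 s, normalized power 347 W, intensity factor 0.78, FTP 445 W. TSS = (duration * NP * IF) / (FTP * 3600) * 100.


Product = 4047 * 347 * 0.78 = 1095361.02
Base = 445 * 3600 = 1602000
TSS = 1095361.02 / 1602000 * 100 = 68.37

68.37 TSS


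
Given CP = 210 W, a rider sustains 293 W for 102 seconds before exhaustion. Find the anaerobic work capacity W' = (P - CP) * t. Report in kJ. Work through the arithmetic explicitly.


Excess power = 293 - 210 = 83 W
Work above CP = 83 * 102 = 8466 J
W' = 8.466 kJ

8.466 kJ


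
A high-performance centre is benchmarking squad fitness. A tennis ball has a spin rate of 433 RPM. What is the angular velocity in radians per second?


Convert RPM to rad/s: multiply by 2*pi and divide by 60
omega = 433 * 2 * pi / 60
= 45.344 rad/s

45.344 rad/s


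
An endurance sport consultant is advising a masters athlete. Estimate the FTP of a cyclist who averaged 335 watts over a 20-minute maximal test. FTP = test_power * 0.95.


FTP = 335 * 0.95 = 318.25 W

318.25 W


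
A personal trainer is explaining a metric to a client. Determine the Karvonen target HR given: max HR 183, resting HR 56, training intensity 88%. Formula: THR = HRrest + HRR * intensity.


HRR = HRmax - HRrest = 183 - 56 = 127
THR = 56 + 127 * 0.88
= 167.76 bpm

167.76 bpm


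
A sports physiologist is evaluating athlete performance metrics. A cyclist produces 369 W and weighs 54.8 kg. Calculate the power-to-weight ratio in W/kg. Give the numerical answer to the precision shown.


P/W = power / mass
= 369 / 54.8
= 6.734 W/kg

6.734 W/kg


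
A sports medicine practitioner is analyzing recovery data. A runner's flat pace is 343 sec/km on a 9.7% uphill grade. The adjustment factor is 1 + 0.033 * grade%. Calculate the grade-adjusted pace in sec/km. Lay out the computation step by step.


Factor = 1 + 0.033 * 9.7 = 1.3201
Adjusted pace = 343 * 1.3201
= 452.79 sec/km

452.79 s/km


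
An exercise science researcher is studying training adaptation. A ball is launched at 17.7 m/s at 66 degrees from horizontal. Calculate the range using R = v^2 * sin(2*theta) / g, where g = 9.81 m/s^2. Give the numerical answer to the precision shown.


sin(2 * 66) = sin(132) = 0.743145
v^2 = 17.7^2 = 313.29
R = 313.29 * 0.743145 / 9.81
= 23.733 m

23.733 m


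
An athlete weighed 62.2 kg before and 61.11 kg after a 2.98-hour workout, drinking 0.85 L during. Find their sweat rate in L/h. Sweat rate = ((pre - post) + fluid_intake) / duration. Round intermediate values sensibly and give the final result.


Body mass change = 1.09 kg
Total sweat loss = 1.09 + 0.85 = 1.94 L
Rate = 1.94 / 2.98 = 0.651 L/h

0.651 L/h


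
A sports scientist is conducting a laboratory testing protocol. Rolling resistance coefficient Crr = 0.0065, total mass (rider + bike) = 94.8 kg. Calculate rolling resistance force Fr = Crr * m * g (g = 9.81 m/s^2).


Fr = Crr * m * g
= 0.0065 * 94.8 * 9.81
= 6.045 N

6.045 N


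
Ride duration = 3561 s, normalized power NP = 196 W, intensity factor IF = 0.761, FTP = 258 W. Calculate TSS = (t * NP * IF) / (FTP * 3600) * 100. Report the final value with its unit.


Numerator = 3561 * 196 * 0.761 = 531144.516
Denominator = 258 * 3600 = 928800
TSS = 531144.516 / 928800 * 100
= 57.19

57.19 TSS


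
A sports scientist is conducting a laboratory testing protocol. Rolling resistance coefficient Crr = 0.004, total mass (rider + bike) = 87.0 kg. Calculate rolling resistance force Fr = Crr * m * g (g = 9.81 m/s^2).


Fr = Crr * m * g
= 0.004 * 87.0 * 9.81
= 3.414 N

3.414 N


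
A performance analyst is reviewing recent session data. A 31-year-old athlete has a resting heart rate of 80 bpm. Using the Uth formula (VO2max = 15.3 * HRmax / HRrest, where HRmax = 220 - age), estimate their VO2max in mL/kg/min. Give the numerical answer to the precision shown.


HRmax = 220 - 31 = 189 bpm
Ratio = HRmax / HRrest = 189 / 80 = 2.3625
VO2max = 15.3 * 2.3625 = 36.15 mL/kg/min

36.15 mL/kg/min


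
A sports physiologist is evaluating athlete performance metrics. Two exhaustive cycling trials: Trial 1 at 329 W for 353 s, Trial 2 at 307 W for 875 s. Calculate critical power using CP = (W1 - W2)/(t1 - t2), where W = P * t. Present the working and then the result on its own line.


W1 = 329 * 353 = 116137 J
W2 = 307 * 875 = 268625 J
CP = (116137 - 268625) / (353 - 875)
= -152488 / -522
= 292.12 W

292.12 W


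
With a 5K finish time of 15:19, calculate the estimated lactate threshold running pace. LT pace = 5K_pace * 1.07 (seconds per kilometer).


Race duration = 919 s for 5 km
Average pace = 919 / 5 = 183.8 s/km
LT pace = 183.8 * 1.07
= 196.67 s/km

196.67 s/km


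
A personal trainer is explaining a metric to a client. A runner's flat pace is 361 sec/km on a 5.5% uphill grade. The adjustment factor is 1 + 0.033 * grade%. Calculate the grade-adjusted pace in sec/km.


Factor = 1 + 0.033 * 5.5 = 1.1815
Adjusted pace = 361 * 1.1815
= 426.52 sec/km

426.52 s/km


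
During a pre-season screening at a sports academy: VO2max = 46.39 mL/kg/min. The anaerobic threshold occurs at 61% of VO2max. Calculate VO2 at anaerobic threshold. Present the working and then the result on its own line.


AT fraction = 61 / 100 = 0.61
AT VO2 = 46.39 * 0.61
= 28.3 mL/kg/min

28.3 mL/kg/min


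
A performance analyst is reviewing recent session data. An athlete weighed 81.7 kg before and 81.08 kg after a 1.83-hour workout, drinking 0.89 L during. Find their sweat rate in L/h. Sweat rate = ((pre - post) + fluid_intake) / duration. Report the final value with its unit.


Body mass change = 0.62 kg
Total sweat loss = 0.62 + 0.89 = 1.51 L
Rate = 1.51 / 1.83 = 0.825 L/h

0.825 L/h


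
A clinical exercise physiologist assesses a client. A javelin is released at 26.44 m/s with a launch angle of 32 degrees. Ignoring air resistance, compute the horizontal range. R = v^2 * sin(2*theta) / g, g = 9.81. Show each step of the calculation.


Launch speed squared = 699.0736
sin(2 * 32 deg) = 0.898794
Range = 699.0736 * 0.898794 / 9.81
= 64.049 m

64.049 m


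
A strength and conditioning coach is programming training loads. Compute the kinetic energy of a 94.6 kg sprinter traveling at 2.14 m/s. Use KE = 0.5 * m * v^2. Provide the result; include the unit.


Velocity squared = 4.5796
KE = 0.5 * 94.6 * 4.5796 = 216.62 J

216.62 J


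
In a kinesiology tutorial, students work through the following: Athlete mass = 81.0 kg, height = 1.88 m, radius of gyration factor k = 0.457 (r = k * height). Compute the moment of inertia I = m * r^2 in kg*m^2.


r = k * height = 0.457 * 1.88 = 0.85916 m
r^2 = 0.85916^2 = 0.738156
I = 81.0 * 0.738156 = 59.791 kg*m^2

59.791 kg*m^2


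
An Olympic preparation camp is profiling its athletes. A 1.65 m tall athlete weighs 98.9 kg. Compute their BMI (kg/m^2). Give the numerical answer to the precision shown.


height^2 = 2.7225 m^2
BMI = 98.9 / 2.7225 = 36.33 kg/m^2

36.33 kg/m^2


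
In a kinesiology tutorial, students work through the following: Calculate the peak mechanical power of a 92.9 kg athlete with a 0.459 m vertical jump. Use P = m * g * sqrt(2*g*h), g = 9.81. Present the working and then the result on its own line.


First, sqrt(2gh) = sqrt(2 * 9.81 * 0.459)
= sqrt(9.00558) = 3.00093 m/s
Power = 92.9 * 9.81 * 3.00093 = 2734.89 W

2734.89 W


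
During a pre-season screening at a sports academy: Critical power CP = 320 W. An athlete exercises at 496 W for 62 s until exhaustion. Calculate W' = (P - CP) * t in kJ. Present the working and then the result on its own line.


P - CP = 496 - 320 = 176 W
W' = 176 * 62 = 10912 J
= 10912 / 1000 = 10.912 kJ

10.912 kJ


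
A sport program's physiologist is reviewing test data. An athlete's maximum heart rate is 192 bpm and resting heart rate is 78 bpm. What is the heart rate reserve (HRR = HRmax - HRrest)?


HRR = HRmax - HRrest
= 192 - 78
= 114 bpm

114 bpm


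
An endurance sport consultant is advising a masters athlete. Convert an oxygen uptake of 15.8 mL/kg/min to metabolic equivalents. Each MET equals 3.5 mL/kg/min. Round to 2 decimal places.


One MET = 3.5 mL/kg/min
Number of METs = 15.8 / 3.5
= 4.51 METs

4.51 METs


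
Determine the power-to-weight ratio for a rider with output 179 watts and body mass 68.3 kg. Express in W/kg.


P/W = 179 / 68.3 = 2.621 W/kg

2.621 W/kg


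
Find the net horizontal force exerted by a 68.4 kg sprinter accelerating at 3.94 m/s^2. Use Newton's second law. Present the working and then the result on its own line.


Newton's second law: F = m * a
F = 68.4 * 3.94 = 269.5 N

269.5 N


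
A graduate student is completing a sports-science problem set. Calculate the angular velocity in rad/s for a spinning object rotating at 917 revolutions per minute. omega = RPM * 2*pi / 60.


omega = RPM * 2*pi / 60
= 917 * 6.28318531 / 60
= 96.028 rad/s

96.028 rad/s


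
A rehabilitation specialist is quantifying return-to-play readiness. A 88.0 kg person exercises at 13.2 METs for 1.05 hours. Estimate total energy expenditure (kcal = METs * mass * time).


Energy = METs * mass(kg) * time(h)
= 13.2 * 88.0 * 1.05
= 1219.68 kcal

1219.68 kcal


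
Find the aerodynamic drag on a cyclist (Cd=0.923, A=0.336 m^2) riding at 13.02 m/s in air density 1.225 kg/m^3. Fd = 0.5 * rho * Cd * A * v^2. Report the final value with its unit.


Fd = 0.5 * 1.225 * 0.923 * 0.336 * 13.02^2
= 0.5 * 1.225 * 0.923 * 0.336 * 169.5204
= 32.201 N

32.201 N


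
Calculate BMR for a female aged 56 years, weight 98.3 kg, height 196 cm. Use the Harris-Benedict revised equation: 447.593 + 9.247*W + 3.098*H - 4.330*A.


Substituting values:
W term = 9.247 * 98.3 = 908.9801
H term = 3.098 * 196 = 607.208
A term = 4.330 * 56 = 242.48
BMR = 1721.3 kcal/day

1721.3 kcal/day


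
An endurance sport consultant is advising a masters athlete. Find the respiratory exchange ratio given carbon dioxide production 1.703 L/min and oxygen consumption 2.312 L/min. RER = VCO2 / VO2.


VCO2 = 1.703 L/min
VO2 = 2.312 L/min
RER = 1.703 / 2.312 = 0.7366

0.7366


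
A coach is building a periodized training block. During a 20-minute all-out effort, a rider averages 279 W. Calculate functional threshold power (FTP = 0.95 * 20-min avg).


FTP = 0.95 * 279
= 265.05 W

265.05 W


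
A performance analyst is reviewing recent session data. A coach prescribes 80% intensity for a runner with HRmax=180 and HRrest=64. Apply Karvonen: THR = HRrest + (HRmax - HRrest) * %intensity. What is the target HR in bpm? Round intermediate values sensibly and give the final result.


Heart rate reserve = 180 - 64 = 116
Intensity fraction = 80 / 100 = 0.8
THR = 64 + 116 * 0.8 = 156.8 bpm

156.8 bpm


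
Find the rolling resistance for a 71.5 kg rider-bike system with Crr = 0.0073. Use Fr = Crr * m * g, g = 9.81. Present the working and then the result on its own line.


m * g = 71.5 * 9.81 = 701.415 N
Fr = 0.0073 * 701.415 = 5.12 N

5.12 N


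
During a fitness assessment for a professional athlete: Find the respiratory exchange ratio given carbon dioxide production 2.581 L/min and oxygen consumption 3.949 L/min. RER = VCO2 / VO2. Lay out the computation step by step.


VCO2 = 2.581 L/min
VO2 = 3.949 L/min
RER = 2.581 / 3.949 = 0.6536

0.6536


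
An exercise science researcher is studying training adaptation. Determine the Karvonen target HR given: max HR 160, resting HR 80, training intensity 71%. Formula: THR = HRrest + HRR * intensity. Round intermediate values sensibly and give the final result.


HRR = HRmax - HRrest = 160 - 80 = 80
THR = 80 + 80 * 0.71
= 136.8 bpm

136.8 bpm


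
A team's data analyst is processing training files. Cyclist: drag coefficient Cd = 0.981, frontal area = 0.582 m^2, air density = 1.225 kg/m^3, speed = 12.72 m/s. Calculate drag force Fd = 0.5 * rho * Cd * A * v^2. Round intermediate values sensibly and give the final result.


v^2 = 12.72^2 = 161.7984
Fd = 0.5 * 1.225 * 0.981 * 0.582 * 161.7984
= 56.581 N

56.581 N


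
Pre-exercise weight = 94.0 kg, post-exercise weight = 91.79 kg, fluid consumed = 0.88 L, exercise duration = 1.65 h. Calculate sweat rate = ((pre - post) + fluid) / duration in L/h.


Weight loss = 94.0 - 91.79 = 2.21 kg (approx L)
Total sweat = 2.21 + 0.88 = 3.09 L
Sweat rate = 3.09 / 1.65 = 1.873 L/h

1.873 L/h


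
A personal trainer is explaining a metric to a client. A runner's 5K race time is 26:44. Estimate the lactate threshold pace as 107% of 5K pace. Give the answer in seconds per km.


Total race time = 26*60 + 44 = 1604 seconds
5K pace = 1604 / 5 = 320.8 sec/km
LT pace = 320.8 * 1.07 = 343.26 sec/km

343.26 s/km


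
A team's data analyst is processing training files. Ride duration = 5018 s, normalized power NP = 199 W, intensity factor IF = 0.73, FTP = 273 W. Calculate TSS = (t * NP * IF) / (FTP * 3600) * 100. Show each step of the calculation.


Numerator = 5018 * 199 * 0.73 = 728964.86
Denominator = 273 * 3600 = 982800
TSS = 728964.86 / 982800 * 100
= 74.17

74.17 TSS


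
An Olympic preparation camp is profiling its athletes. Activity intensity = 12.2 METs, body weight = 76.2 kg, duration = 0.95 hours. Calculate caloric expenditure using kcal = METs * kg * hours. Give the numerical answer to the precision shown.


kcal = 12.2 * 76.2 * 0.95
= 929.64 * 0.95
= 883.16 kcal

883.16 kcal


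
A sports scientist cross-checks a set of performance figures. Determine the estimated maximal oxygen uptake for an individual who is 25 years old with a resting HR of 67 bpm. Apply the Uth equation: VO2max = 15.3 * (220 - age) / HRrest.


HRmax = 220 - 25 = 195
VO2max = 15.3 * (195 / 67)
= 15.3 * 2.9104
= 44.53 mL/kg/min

44.53 mL/kg/min


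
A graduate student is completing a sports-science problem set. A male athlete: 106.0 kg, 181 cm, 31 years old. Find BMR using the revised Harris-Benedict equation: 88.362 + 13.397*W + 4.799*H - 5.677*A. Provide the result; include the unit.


Intercept = 88.362
Weight contribution = 13.397 * 106.0 = 1420.082
Height contribution = 4.799 * 181 = 868.619
Age contribution = 5.677 * 31 = 175.987
BMR = 88.362 + 1420.082 + 868.619 - 175.987
= 2201.08 kcal/day

2201.08 kcal/day


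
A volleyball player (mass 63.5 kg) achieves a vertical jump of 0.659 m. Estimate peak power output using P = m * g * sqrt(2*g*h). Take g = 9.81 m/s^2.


2 * g * h = 2 * 9.81 * 0.659 = 12.92958
sqrt(12.92958) = 3.595773 m/s
P = 63.5 * 9.81 * 3.595773 = 2239.93 W

2239.93 W


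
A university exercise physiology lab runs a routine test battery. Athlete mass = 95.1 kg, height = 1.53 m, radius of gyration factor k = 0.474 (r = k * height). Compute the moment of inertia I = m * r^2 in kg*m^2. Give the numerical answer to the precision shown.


r = k * height = 0.474 * 1.53 = 0.72522 m
r^2 = 0.72522^2 = 0.525944
I = 95.1 * 0.525944 = 50.017 kg*m^2

50.017 kg*m^2


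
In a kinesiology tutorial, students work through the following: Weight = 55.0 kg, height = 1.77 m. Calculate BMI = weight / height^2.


height^2 = 1.77^2 = 3.1329
BMI = 55.0 / 3.1329 = 17.56 kg/m^2

17.56 kg/m^2


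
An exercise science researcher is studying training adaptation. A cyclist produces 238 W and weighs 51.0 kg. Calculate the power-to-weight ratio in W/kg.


P/W = power / mass
= 238 / 51.0
= 4.667 W/kg

4.667 W/kg


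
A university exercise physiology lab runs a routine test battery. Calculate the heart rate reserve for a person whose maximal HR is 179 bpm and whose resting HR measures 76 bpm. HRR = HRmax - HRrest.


HRmax = 179 bpm
HRrest = 76 bpm
HRR = 179 - 76 = 103 bpm

103 bpm


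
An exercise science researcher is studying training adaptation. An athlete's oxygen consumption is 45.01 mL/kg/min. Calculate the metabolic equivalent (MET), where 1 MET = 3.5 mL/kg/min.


MET = VO2 / 3.5
= 45.01 / 3.5
= 12.86 METs

12.86 METs


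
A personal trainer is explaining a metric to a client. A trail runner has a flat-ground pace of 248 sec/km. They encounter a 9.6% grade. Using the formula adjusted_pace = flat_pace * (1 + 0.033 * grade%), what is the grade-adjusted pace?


Grade factor = 1 + 0.033 * 9.6 = 1.3168
Adjusted = 248 * 1.3168 = 326.57 sec/km

326.57 s/km


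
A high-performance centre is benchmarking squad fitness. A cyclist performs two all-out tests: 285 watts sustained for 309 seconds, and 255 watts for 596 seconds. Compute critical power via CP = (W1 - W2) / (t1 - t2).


W1 = P1 * t1 = 285 * 309 = 88065 J
W2 = P2 * t2 = 255 * 596 = 151980 J
CP = (88065 - 151980) / (309 - 596)
= 222.7 W

222.7 W


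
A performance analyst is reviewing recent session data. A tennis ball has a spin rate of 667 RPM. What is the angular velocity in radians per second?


Convert RPM to rad/s: multiply by 2*pi and divide by 60
omega = 667 * 2 * pi / 60
= 69.848 rad/s

69.848 rad/s


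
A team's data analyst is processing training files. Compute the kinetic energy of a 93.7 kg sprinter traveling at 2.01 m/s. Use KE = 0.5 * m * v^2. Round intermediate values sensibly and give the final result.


Velocity squared = 4.0401
KE = 0.5 * 93.7 * 4.0401 = 189.28 J

189.28 J


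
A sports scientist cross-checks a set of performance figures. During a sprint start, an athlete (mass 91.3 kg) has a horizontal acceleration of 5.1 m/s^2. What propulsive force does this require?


Propulsive force = mass * acceleration
= 91.3 kg * 5.1 m/s^2
= 465.63 N

465.63 N


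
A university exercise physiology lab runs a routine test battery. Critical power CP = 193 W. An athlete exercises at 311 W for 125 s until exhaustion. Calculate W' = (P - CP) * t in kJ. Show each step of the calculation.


P - CP = 311 - 193 = 118 W
W' = 118 * 125 = 14750 J
= 14750 / 1000 = 14.75 kJ

14.75 kJ


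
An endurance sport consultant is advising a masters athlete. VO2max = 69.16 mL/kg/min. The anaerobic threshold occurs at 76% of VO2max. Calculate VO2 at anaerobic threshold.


AT fraction = 76 / 100 = 0.76
AT VO2 = 69.16 * 0.76
= 52.56 mL/kg/min

52.56 mL/kg/min


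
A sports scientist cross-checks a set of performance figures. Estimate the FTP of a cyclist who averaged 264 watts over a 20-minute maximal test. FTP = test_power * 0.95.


FTP = 264 * 0.95 = 250.8 W

250.8 W


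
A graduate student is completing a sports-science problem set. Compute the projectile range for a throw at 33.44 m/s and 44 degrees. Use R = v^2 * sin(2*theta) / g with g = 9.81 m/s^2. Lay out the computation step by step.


Two times the angle = 88 degrees
sin(88) = 0.999391
R = 1118.2336 * 0.999391 / 9.81 = 113.92 m

113.92 m
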